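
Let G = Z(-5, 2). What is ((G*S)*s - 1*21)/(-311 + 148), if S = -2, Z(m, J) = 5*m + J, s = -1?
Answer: 67/163 ≈ 0.41104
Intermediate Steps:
Z(m, J) = J + 5*m
G = -23 (G = 2 + 5*(-5) = 2 - 25 = -23)
((G*S)*s - 1*21)/(-311 + 148) = (-23*(-2)*(-1) - 1*21)/(-311 + 148) = (46*(-1) - 21)/(-163) = (-46 - 21)*(-1/163) = -67*(-1/163) = 67/163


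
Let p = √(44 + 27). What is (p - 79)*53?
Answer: -4187 + 53*√71 ≈ -3740.4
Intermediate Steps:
p = √71 ≈ 8.4261
(p - 79)*53 = (√71 - 79)*53 = (-79 + √71)*53 = -4187 + 53*√71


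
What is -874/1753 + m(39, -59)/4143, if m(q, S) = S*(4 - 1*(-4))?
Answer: -4448398/7262679 ≈ -0.61250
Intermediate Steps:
m(q, S) = 8*S (m(q, S) = S*(4 + 4) = S*8 = 8*S)
-874/1753 + m(39, -59)/4143 = -874/1753 + (8*(-59))/4143 = -874*1/1753 - 472*1/4143 = -874/1753 - 472/4143 = -4448398/7262679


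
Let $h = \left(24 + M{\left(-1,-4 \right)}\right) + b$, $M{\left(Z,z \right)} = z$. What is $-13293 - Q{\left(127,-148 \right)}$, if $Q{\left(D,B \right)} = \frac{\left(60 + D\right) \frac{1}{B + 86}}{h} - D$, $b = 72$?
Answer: $- \frac{75098677}{5704} \approx -13166.0$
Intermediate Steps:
$h = 92$ ($h = \left(24 - 4\right) + 72 = 20 + 72 = 92$)
$Q{\left(D,B \right)} = - D + \frac{60 + D}{92 \left(86 + B\right)}$ ($Q{\left(D,B \right)} = \frac{\left(60 + D\right) \frac{1}{B + 86}}{92} - D = \frac{60 + D}{86 + B} \frac{1}{92} - D = \frac{60 + D}{92 \left(86 + B\right)} - D = - D + \frac{60 + D}{92 \left(86 + B\right)}$)
$-13293 - Q{\left(127,-148 \right)} = -13293 - \frac{60 - 1004697 - \left(-13616\right) 127}{92 \left(86 - 148\right)} = -13293 - \frac{60 - 1004697 + 1729232}{92 \left(-62\right)} = -13293 - \frac{1}{92} \left(- \frac{1}{62}\right) 724595 = -13293 - - \frac{724595}{5704} = -13293 + \frac{724595}{5704} = - \frac{75098677}{5704}$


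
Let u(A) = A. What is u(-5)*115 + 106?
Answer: -469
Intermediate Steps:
u(-5)*115 + 106 = -5*115 + 106 = -575 + 106 = -469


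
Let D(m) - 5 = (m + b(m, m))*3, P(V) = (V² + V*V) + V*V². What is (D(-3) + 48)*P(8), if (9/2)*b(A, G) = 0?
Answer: 28160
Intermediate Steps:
b(A, G) = 0 (b(A, G) = (2/9)*0 = 0)
P(V) = V³ + 2*V² (P(V) = (V² + V²) + V³ = 2*V² + V³ = V³ + 2*V²)
D(m) = 5 + 3*m (D(m) = 5 + (m + 0)*3 = 5 + m*3 = 5 + 3*m)
(D(-3) + 48)*P(8) = ((5 + 3*(-3)) + 48)*(8²*(2 + 8)) = ((5 - 9) + 48)*(64*10) = (-4 + 48)*640 = 44*640 = 28160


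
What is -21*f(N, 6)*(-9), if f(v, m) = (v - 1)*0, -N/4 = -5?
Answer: 0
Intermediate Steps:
N = 20 (N = -4*(-5) = 20)
f(v, m) = 0 (f(v, m) = (-1 + v)*0 = 0)
-21*f(N, 6)*(-9) = -21*0*(-9) = 0*(-9) = 0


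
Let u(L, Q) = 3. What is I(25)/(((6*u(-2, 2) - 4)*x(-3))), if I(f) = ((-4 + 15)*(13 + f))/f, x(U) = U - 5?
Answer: -209/1400 ≈ -0.14929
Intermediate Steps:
x(U) = -5 + U
I(f) = (143 + 11*f)/f (I(f) = (11*(13 + f))/f = (143 + 11*f)/f)
I(25)/(((6*u(-2, 2) - 4)*x(-3))) = (11 + 143/25)/(((6*3 - 4)*(-5 - 3))) = (11 + 143*(1/25))/(((18 - 4)*(-8))) = (11 + 143/25)/((14*(-8))) = (418/25)/(-112) = (418/25)*(-1/112) = -209/1400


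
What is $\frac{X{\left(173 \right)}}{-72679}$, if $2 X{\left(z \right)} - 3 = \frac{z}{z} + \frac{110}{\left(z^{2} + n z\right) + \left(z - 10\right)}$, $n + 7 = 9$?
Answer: $- \frac{60931}{2212203402} \approx -2.7543 \cdot 10^{-5}$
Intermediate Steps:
$n = 2$ ($n = -7 + 9 = 2$)
$X{\left(z \right)} = 2 + \frac{55}{-10 + z^{2} + 3 z}$ ($X{\left(z \right)} = \frac{3}{2} + \frac{\frac{z}{z} + \frac{110}{\left(z^{2} + 2 z\right) + \left(z - 10\right)}}{2} = \frac{3}{2} + \frac{1 + \frac{110}{\left(z^{2} + 2 z\right) + \left(z - 10\right)}}{2} = \frac{3}{2} + \frac{1 + \frac{110}{\left(z^{2} + 2 z\right) + \left(-10 + z\right)}}{2} = \frac{3}{2} + \frac{1 + \frac{110}{-10 + z^{2} + 3 z}}{2} = \frac{3}{2} + \left(\frac{1}{2} + \frac{55}{-10 + z^{2} + 3 z}\right) = 2 + \frac{55}{-10 + z^{2} + 3 z}$)
$\frac{X{\left(173 \right)}}{-72679} = \frac{\frac{1}{-10 + 173^{2} + 3 \cdot 173} \left(35 + 2 \cdot 173^{2} + 6 \cdot 173\right)}{-72679} = \frac{35 + 2 \cdot 29929 + 1038}{-10 + 29929 + 519} \left(- \frac{1}{72679}\right) = \frac{35 + 59858 + 1038}{30438} \left(- \frac{1}{72679}\right) = \frac{1}{30438} \cdot 60931 \left(- \frac{1}{72679}\right) = \frac{60931}{30438} \left(- \frac{1}{72679}\right) = - \frac{60931}{2212203402}$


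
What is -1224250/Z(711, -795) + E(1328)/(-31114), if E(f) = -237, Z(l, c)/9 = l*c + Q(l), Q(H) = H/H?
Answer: 4912122494/19785377043 ≈ 0.24827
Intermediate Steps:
Q(H) = 1
Z(l, c) = 9 + 9*c*l (Z(l, c) = 9*(l*c + 1) = 9*(c*l + 1) = 9*(1 + c*l) = 9 + 9*c*l)
-1224250/Z(711, -795) + E(1328)/(-31114) = -1224250/(9 + 9*(-795)*711) - 237/(-31114) = -1224250/(9 - 5087205) - 237*(-1/31114) = -1224250/(-5087196) + 237/31114 = -1224250*(-1/5087196) + 237/31114 = 612125/2543598 + 237/31114 = 4912122494/19785377043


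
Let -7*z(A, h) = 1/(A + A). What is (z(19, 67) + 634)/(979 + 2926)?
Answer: 168643/1038730 ≈ 0.16235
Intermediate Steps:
z(A, h) = -1/(14*A) (z(A, h) = -1/(7*(A + A)) = -1/(2*A)/7 = -1/(14*A))
(z(19, 67) + 634)/(979 + 2926) = (-1/14/19 + 634)/(979 + 2926) = (-1/14*1/19 + 634)/3905 = (-1/266 + 634)*(1/3905) = (168643/266)*(1/3905) = 168643/1038730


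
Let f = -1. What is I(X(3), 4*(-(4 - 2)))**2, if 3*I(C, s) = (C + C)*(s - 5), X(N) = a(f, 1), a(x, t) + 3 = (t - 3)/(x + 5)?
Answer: 8281/9 ≈ 920.11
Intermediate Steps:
a(x, t) = -3 + (-3 + t)/(5 + x) (a(x, t) = -3 + (t - 3)/(x + 5) = -3 + (-3 + t)/(5 + x))
X(N) = -7/2 (X(N) = (-18 + 1 - 3*(-1))/(5 - 1) = (-18 + 1 + 3)/4 = (1/4)*(-14) = -7/2)
I(C, s) = 2*C*(-5 + s)/3 (I(C, s) = ((C + C)*(s - 5))/3 = ((2*C)*(-5 + s))/3 = (2*C*(-5 + s))/3 = 2*C*(-5 + s)/3)
I(X(3), 4*(-(4 - 2)))**2 = ((2/3)*(-7/2)*(-5 + 4*(-(4 - 2))))**2 = ((2/3)*(-7/2)*(-5 + 4*(-1*2)))**2 = ((2/3)*(-7/2)*(-5 + 4*(-2)))**2 = ((2/3)*(-7/2)*(-5 - 8))**2 = ((2/3)*(-7/2)*(-13))**2 = (91/3)**2 = 8281/9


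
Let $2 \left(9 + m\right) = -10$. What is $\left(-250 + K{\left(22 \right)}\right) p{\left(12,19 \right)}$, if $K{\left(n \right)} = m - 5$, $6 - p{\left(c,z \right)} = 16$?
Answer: $2690$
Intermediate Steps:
$p{\left(c,z \right)} = -10$ ($p{\left(c,z \right)} = 6 - 16 = -10$)
$m = -14$ ($m = -9 + \frac{1}{2} \left(-10\right) = -9 - 5 = -14$)
$K{\left(n \right)} = -19$ ($K{\left(n \right)} = -14 - 5 = -19$)
$\left(-250 + K{\left(22 \right)}\right) p{\left(12,19 \right)} = \left(-250 - 19\right) \left(-10\right) = \left(-269\right) \left(-10\right) = 2690$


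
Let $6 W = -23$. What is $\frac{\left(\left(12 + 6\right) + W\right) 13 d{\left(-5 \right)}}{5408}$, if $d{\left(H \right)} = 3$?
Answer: $\frac{85}{832} \approx 0.10216$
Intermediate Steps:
$W = - \frac{23}{6}$ ($W = \frac{1}{6} \left(-23\right) = - \frac{23}{6} \approx -3.8333$)
$\frac{\left(\left(12 + 6\right) + W\right) 13 d{\left(-5 \right)}}{5408} = \frac{\left(\left(12 + 6\right) - \frac{23}{6}\right) 13 \cdot 3}{5408} = \left(18 - \frac{23}{6}\right) 13 \cdot 3 \cdot \frac{1}{5408} = \frac{85}{6} \cdot 13 \cdot 3 \cdot \frac{1}{5408} = \frac{1105}{6} \cdot 3 \cdot \frac{1}{5408} = \frac{1105}{2} \cdot \frac{1}{5408} = \frac{85}{832}$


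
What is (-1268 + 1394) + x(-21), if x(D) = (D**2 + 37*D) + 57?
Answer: -153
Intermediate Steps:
x(D) = 57 + D**2 + 37*D
(-1268 + 1394) + x(-21) = (-1268 + 1394) + (57 + (-21)**2 + 37*(-21)) = 126 + (57 + 441 - 777) = 126 - 279 = -153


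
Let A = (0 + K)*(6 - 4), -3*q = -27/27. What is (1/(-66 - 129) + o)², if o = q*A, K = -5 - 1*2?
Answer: 829921/38025 ≈ 21.826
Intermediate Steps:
K = -7 (K = -5 - 2 = -7)
q = ⅓ (q = -(-9)/27 = -⅓*(-1) = ⅓ ≈ 0.33333)
A = -14 (A = (0 - 7)*(6 - 4) = -7*2 = -14)
o = -14/3 (o = (⅓)*(-14) = -14/3 ≈ -4.6667)
(1/(-66 - 129) + o)² = (1/(-66 - 129) - 14/3)² = (1/(-195) - 14/3)² = (-1/195 - 14/3)² = (-911/195)² = 829921/38025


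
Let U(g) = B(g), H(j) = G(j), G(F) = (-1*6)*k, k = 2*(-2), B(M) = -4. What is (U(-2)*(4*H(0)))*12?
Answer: -4608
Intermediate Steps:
k = -4
G(F) = 24 (G(F) = -1*6*(-4) = -6*(-4) = 24)
H(j) = 24
U(g) = -4
(U(-2)*(4*H(0)))*12 = -16*24*12 = -4*96*12 = -384*12 = -4608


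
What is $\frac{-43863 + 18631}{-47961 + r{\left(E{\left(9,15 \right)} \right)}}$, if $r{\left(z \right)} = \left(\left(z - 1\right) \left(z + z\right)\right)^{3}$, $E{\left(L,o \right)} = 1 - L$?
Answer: $- \frac{25232}{2938023} \approx -0.0085881$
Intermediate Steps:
$r{\left(z \right)} = 8 z^{3} \left(-1 + z\right)^{3}$ ($r{\left(z \right)} = \left(\left(-1 + z\right) 2 z\right)^{3} = \left(2 z \left(-1 + z\right)\right)^{3} = 8 z^{3} \left(-1 + z\right)^{3}$)
$\frac{-43863 + 18631}{-47961 + r{\left(E{\left(9,15 \right)} \right)}} = \frac{-43863 + 18631}{-47961 + 8 \left(1 - 9\right)^{3} \left(-1 + \left(1 - 9\right)\right)^{3}} = - \frac{25232}{-47961 + 8 \left(1 - 9\right)^{3} \left(-1 + \left(1 - 9\right)\right)^{3}} = - \frac{25232}{-47961 + 8 \left(-8\right)^{3} \left(-1 - 8\right)^{3}} = - \frac{25232}{-47961 + 8 \left(-512\right) \left(-9\right)^{3}} = - \frac{25232}{-47961 + 8 \left(-512\right) \left(-729\right)} = - \frac{25232}{-47961 + 2985984} = - \frac{25232}{2938023}$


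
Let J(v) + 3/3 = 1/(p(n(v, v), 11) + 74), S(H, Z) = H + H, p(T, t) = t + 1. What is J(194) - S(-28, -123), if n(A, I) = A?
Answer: 4731/86 ≈ 55.012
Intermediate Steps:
p(T, t) = 1 + t
S(H, Z) = 2*H
J(v) = -85/86 (J(v) = -1 + 1/((1 + 11) + 74) = -1 + 1/(12 + 74) = -1 + 1/86 = -85/86)
J(194) - S(-28, -123) = -85/86 - 2*(-28) = -85/86 - 1*(-56) = -85/86 + 56 = 4731/86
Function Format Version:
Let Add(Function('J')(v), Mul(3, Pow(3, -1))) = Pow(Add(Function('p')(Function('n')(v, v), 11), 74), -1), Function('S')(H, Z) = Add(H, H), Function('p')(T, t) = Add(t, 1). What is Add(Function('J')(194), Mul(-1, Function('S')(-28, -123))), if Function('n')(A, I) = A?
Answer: Rational(4731, 86) ≈ 55.012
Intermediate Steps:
Function('p')(T, t) = Add(1, t)
Function('S')(H, Z) = Mul(2, H)
Function('J')(v) = Rational(-85, 86) (Function('J')(v) = Add(-1, Pow(Add(Add(1, 11), 74), -1)) = Add(-1, Pow(Add(12, 74), -1)) = Add(-1, Pow(86, -1)) = Add(-1, Rational(1, 86)) = Rational(-85, 86))
Add(Function('J')(194), Mul(-1, Function('S')(-28, -123))) = Add(Rational(-85, 86), Mul(-1, Mul(2, -28))) = Add(Rational(-85, 86), Mul(-1, -56)) = Add(Rational(-85, 86), 56) = Rational(4731, 86)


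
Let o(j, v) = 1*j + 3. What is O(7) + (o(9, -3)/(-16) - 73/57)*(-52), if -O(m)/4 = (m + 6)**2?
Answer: -32513/57 ≈ -570.40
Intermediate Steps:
o(j, v) = 3 + j (o(j, v) = j + 3 = 3 + j)
O(m) = -4*(6 + m)**2 (O(m) = -4*(m + 6)**2 = -4*(6 + m)**2)
O(7) + (o(9, -3)/(-16) - 73/57)*(-52) = -4*(6 + 7)**2 + ((3 + 9)/(-16) - 73/57)*(-52) = -4*13**2 + (12*(-1/16) - 73*1/57)*(-52) = -4*169 + (-3/4 - 73/57)*(-52) = -676 - 463/228*(-52) = -676 + 6019/57 = -32513/57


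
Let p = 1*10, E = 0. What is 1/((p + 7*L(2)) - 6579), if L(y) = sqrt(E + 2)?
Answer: -6569/43151663 - 7*sqrt(2)/43151663 ≈ -0.00015246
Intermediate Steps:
p = 10
L(y) = sqrt(2) (L(y) = sqrt(0 + 2) = sqrt(2))
1/((p + 7*L(2)) - 6579) = 1/((10 + 7*sqrt(2)) - 6579) = 1/(-6569 + 7*sqrt(2))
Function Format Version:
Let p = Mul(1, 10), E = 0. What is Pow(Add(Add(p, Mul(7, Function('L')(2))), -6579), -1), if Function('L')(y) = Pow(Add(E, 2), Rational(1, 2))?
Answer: Add(Rational(-6569, 43151663), Mul(Rational(-7, 43151663), Pow(2, Rational(1, 2)))) ≈ -0.00015246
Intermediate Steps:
p = 10
Function('L')(y) = Pow(2, Rational(1, 2)) (Function('L')(y) = Pow(Add(0, 2), Rational(1, 2)) = Pow(2, Rational(1, 2)))
Pow(Add(Add(p, Mul(7, Function('L')(2))), -6579), -1) = Pow(Add(Add(10, Mul(7, Pow(2, Rational(1, 2)))), -6579), -1) = Pow(Add(-6569, Mul(7, Pow(2, Rational(1, 2)))), -1)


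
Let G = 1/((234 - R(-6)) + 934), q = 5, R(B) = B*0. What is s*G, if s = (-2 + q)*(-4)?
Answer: -3/292 ≈ -0.010274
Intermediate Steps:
R(B) = 0
s = -12 (s = (-2 + 5)*(-4) = 3*(-4) = -12)
G = 1/1168 (G = 1/((234 - 1*0) + 934) = 1/((234 + 0) + 934) = 1/(234 + 934) = 1/1168 ≈ 0.00085616)
s*G = -12*1/1168 = -3/292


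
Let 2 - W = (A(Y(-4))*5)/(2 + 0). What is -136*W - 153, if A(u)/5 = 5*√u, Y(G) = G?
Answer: -425 + 17000*I ≈ -425.0 + 17000.0*I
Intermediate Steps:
A(u) = 25*√u (A(u) = 5*(5*√u) = 25*√u)
W = 2 - 125*I (W = 2 - (25*√(-4))*5/(2 + 0) = 2 - (25*(2*I))*5/2 = 2 - (50*I)*5/2 = 2 - 250*I/2 = 2 - 125*I ≈ 2.0 - 125.0*I)
-136*W - 153 = -136*(2 - 125*I) - 153 = (-272 + 17000*I) - 153 = -425 + 17000*I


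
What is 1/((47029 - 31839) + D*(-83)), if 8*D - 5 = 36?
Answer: 8/118117 ≈ 6.7730e-5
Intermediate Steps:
D = 41/8 (D = 5/8 + (1/8)*36 = 5/8 + 9/2 = 41/8 ≈ 5.1250)
1/((47029 - 31839) + D*(-83)) = 1/((47029 - 31839) + (41/8)*(-83)) = 1/(15190 - 3403/8) = 1/(118117/8) = 8/118117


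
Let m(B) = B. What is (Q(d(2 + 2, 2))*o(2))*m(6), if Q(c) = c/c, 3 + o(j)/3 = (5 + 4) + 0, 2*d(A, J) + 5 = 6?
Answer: 108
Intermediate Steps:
d(A, J) = 1/2 (d(A, J) = -5/2 + (1/2)*6 = -5/2 + 3 = 1/2)
o(j) = 18 (o(j) = -9 + 3*((5 + 4) + 0) = -9 + 3*(9 + 0) = -9 + 3*9 = -9 + 27 = 18)
Q(c) = 1
(Q(d(2 + 2, 2))*o(2))*m(6) = (1*18)*6 = 18*6 = 108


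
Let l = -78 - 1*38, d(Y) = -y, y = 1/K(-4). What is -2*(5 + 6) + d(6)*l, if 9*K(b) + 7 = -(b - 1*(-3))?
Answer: -196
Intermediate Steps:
K(b) = -10/9 - b/9 (K(b) = -7/9 + (-(b - 1*(-3)))/9 = -7/9 + (-(b + 3))/9 = -7/9 + (-(3 + b))/9 = -7/9 + (-3 - b)/9 = -7/9 + (-⅓ - b/9) = -10/9 - b/9)
y = -3/2 (y = 1/(-10/9 - ⅑*(-4)) = 1/(-10/9 + 4/9) = 1/(-⅔) = -3/2 ≈ -1.5000)
d(Y) = 3/2 (d(Y) = -1*(-3/2) = 3/2)
l = -116 (l = -78 - 38 = -116)
-2*(5 + 6) + d(6)*l = -2*(5 + 6) + (3/2)*(-116) = -2*11 - 174 = -22 - 174 = -196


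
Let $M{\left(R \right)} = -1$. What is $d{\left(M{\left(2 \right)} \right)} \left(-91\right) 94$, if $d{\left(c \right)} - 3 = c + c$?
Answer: $-8554$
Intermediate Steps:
$d{\left(c \right)} = 3 + 2 c$ ($d{\left(c \right)} = 3 + \left(c + c\right) = 3 + 2 c$)
$d{\left(M{\left(2 \right)} \right)} \left(-91\right) 94 = \left(3 + 2 \left(-1\right)\right) \left(-91\right) 94 = \left(3 - 2\right) \left(-91\right) 94 = 1 \left(-91\right) 94 = \left(-91\right) 94 = -8554$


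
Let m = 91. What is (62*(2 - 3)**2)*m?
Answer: 5642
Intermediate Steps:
(62*(2 - 3)**2)*m = (62*(2 - 3)**2)*91 = (62*(-1)**2)*91 = (62*1)*91 = 62*91 = 5642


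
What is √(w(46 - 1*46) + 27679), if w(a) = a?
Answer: √27679 ≈ 166.37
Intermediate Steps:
√(w(46 - 1*46) + 27679) = √((46 - 1*46) + 27679) = √((46 - 46) + 27679) = √(0 + 27679) = √27679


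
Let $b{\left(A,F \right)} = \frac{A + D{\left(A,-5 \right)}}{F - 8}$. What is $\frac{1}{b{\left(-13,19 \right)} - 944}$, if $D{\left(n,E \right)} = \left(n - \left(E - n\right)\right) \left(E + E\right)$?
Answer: $- \frac{11}{10187} \approx -0.0010798$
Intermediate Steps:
$D{\left(n,E \right)} = 2 E \left(- E + 2 n\right)$ ($D{\left(n,E \right)} = \left(- E + 2 n\right) 2 E = 2 E \left(- E + 2 n\right)$)
$b{\left(A,F \right)} = \frac{-50 - 19 A}{-8 + F}$ ($b{\left(A,F \right)} = \frac{A + 2 \left(-5\right) \left(\left(-1\right) \left(-5\right) + 2 A\right)}{F - 8} = \frac{A + 2 \left(-5\right) \left(5 + 2 A\right)}{-8 + F} = \frac{A - \left(50 + 20 A\right)}{-8 + F} = \frac{-50 - 19 A}{-8 + F}$)
$\frac{1}{b{\left(-13,19 \right)} - 944} = \frac{1}{\frac{-50 - -247}{-8 + 19} - 944} = \frac{1}{\frac{-50 + 247}{11} - 944} = \frac{1}{\frac{1}{11} \cdot 197 - 944} = \frac{1}{\frac{197}{11} - 944} = \frac{1}{- \frac{10187}{11}} = - \frac{11}{10187}$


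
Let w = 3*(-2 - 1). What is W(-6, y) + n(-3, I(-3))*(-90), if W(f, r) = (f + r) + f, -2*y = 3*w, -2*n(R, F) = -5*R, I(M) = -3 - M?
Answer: 1353/2 ≈ 676.50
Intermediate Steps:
w = -9 (w = 3*(-3) = -9)
n(R, F) = 5*R/2 (n(R, F) = -(-5)*R/2 = 5*R/2)
y = 27/2 (y = -3*(-9)/2 = -½*(-27) = 27/2 ≈ 13.500)
W(f, r) = r + 2*f
W(-6, y) + n(-3, I(-3))*(-90) = (27/2 + 2*(-6)) + ((5/2)*(-3))*(-90) = (27/2 - 12) - 15/2*(-90) = 3/2 + 675 = 1353/2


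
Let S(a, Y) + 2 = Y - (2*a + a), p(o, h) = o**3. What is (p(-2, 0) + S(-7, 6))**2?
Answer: 289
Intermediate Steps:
S(a, Y) = -2 + Y - 3*a (S(a, Y) = -2 + (Y - (2*a + a)) = -2 + (Y - 3*a) = -2 + Y - 3*a)
(p(-2, 0) + S(-7, 6))**2 = ((-2)**3 + (-2 + 6 - 3*(-7)))**2 = (-8 + (-2 + 6 + 21))**2 = (-8 + 25)**2 = 17**2 = 289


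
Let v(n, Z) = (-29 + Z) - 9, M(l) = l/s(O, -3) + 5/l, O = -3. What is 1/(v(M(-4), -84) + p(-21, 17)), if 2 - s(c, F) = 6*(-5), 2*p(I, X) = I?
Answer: -2/265 ≈ -0.0075472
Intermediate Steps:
p(I, X) = I/2
s(c, F) = 32 (s(c, F) = 2 - 6*(-5) = 2 - 1*(-30) = 2 + 30 = 32)
M(l) = 5/l + l/32 (M(l) = l/32 + 5/l = 5/l + l/32)
v(n, Z) = -38 + Z
1/(v(M(-4), -84) + p(-21, 17)) = 1/((-38 - 84) + (1/2)*(-21)) = 1/(-122 - 21/2) = 1/(-265/2) = -2/265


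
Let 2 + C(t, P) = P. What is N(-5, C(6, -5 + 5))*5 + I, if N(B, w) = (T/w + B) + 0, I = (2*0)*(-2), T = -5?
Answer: -25/2 ≈ -12.500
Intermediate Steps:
C(t, P) = -2 + P
I = 0 (I = 0*(-2) = 0)
N(B, w) = B - 5/w (N(B, w) = (-5/w + B) + 0 = (B - 5/w) + 0 = B - 5/w)
N(-5, C(6, -5 + 5))*5 + I = (-5 - 5/(-2 + (-5 + 5)))*5 + 0 = (-5 - 5/(-2 + 0))*5 + 0 = (-5 - 5/(-2))*5 + 0 = (-5 - 5*(-½))*5 + 0 = (-5 + 5/2)*5 + 0 = -5/2*5 + 0 = -25/2 + 0 = -25/2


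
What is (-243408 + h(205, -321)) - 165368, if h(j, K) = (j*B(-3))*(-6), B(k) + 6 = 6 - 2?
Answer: -406316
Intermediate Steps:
B(k) = -2 (B(k) = -6 + (6 - 2) = -6 + 4 = -2)
h(j, K) = 12*j (h(j, K) = (j*(-2))*(-6) = -2*j*(-6) = 12*j)
(-243408 + h(205, -321)) - 165368 = (-243408 + 12*205) - 165368 = (-243408 + 2460) - 165368 = -240948 - 165368 = -406316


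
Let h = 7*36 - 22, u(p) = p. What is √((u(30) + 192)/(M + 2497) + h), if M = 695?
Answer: √16278801/266 ≈ 15.168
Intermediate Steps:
h = 230 (h = 252 - 22 = 230)
√((u(30) + 192)/(M + 2497) + h) = √((30 + 192)/(695 + 2497) + 230) = √(222/3192 + 230) = √(222*(1/3192) + 230) = √(37/532 + 230) = √(122397/532) = √16278801/266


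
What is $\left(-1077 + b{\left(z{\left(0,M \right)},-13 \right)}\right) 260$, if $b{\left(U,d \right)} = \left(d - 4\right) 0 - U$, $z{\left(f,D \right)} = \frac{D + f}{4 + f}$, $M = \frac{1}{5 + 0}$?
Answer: $-280033$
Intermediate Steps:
$M = \frac{1}{5} \approx 0.2$
$z{\left(f,D \right)} = \frac{D + f}{4 + f}$
$b{\left(U,d \right)} = - U$ ($b{\left(U,d \right)} = \left(-4 + d\right) 0 - U = 0 - U = - U$)
$\left(-1077 + b{\left(z{\left(0,M \right)},-13 \right)}\right) 260 = \left(-1077 - \frac{\frac{1}{5} + 0}{4 + 0}\right) 260 = \left(-1077 - \frac{1}{4} \cdot \frac{1}{5}\right) 260 = \left(-1077 - \frac{1}{20}\right) 260 = \left(- \frac{21541}{20}\right) 260 = -280033$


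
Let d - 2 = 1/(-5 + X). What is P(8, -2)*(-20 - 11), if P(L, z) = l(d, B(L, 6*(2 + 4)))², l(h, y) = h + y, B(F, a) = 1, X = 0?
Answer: -6076/25 ≈ -243.04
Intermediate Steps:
d = 9/5 (d = 2 + 1/(-5 + 0) = 2 + 1/(-5) = 2 - ⅕ = 9/5 ≈ 1.8000)
P(L, z) = 196/25 (P(L, z) = (9/5 + 1)² = (14/5)² = 196/25)
P(8, -2)*(-20 - 11) = 196*(-20 - 11)/25 = (196/25)*(-31) = -6076/25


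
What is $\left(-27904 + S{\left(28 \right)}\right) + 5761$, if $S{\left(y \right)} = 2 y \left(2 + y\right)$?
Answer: $-20463$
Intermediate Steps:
$S{\left(y \right)} = 2 y \left(2 + y\right)$
$\left(-27904 + S{\left(28 \right)}\right) + 5761 = \left(-27904 + 2 \cdot 28 \left(2 + 28\right)\right) + 5761 = \left(-27904 + 2 \cdot 28 \cdot 30\right) + 5761 = \left(-27904 + 1680\right) + 5761 = -26224 + 5761 = -20463$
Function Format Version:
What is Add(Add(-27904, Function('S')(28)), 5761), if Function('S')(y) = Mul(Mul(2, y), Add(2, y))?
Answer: -20463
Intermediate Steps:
Function('S')(y) = Mul(2, y, Add(2, y))
Add(Add(-27904, Function('S')(28)), 5761) = Add(Add(-27904, Mul(2, 28, Add(2, 28))), 5761) = Add(Add(-27904, Mul(2, 28, 30)), 5761) = Add(Add(-27904, 1680), 5761) = Add(-26224, 5761) = -20463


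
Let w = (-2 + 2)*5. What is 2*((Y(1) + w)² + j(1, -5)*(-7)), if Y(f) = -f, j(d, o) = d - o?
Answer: -82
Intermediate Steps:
w = 0 (w = 0*5 = 0)
2*((Y(1) + w)² + j(1, -5)*(-7)) = 2*((-1*1 + 0)² + (1 - 1*(-5))*(-7)) = 2*((-1 + 0)² + (1 + 5)*(-7)) = 2*((-1)² + 6*(-7)) = 2*(1 - 42) = 2*(-41) = -82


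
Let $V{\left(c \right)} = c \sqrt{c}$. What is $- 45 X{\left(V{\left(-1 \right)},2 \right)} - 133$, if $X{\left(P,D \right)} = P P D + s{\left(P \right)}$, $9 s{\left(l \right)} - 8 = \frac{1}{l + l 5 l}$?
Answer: $- \frac{2133}{26} - \frac{5 i}{26} \approx -82.038 - 0.19231 i$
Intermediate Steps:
$V{\left(c \right)} = c^{\frac{3}{2}}$
$s{\left(l \right)} = \frac{8}{9} + \frac{1}{9 \left(l + 5 l^{2}\right)}$ ($s{\left(l \right)} = \frac{8}{9} + \frac{1}{9 \left(l + l 5 l\right)} = \frac{8}{9} + \frac{1}{9 \left(l + 5 l l\right)} = \frac{8}{9} + \frac{1}{9 \left(l + 5 l^{2}\right)}$)
$X{\left(P,D \right)} = D P^{2} + \frac{1 + 8 P + 40 P^{2}}{9 P \left(1 + 5 P\right)}$ ($X{\left(P,D \right)} = P P D + \frac{1 + 8 P + 40 P^{2}}{9 P \left(1 + 5 P\right)} = P^{2} D + \frac{1 + 8 P + 40 P^{2}}{9 P \left(1 + 5 P\right)} = D P^{2} + \frac{1 + 8 P + 40 P^{2}}{9 P \left(1 + 5 P\right)}$)
$- 45 X{\left(V{\left(-1 \right)},2 \right)} - 133 = - 45 \frac{1 + 8 \left(-1\right)^{\frac{3}{2}} + 40 \left(\left(-1\right)^{\frac{3}{2}}\right)^{2} + 9 \cdot 2 \left(\left(-1\right)^{\frac{3}{2}}\right)^{3} \left(1 + 5 \left(-1\right)^{\frac{3}{2}}\right)}{9 \left(-1\right)^{\frac{3}{2}} \left(1 + 5 \left(-1\right)^{\frac{3}{2}}\right)} - 133 = - 45 \frac{1 + 8 \left(- i\right) + 40 \left(- i\right)^{2} + 9 \cdot 2 \left(- i\right)^{3} \left(1 + 5 \left(- i\right)\right)}{9 \left(- i\right) \left(1 + 5 \left(- i\right)\right)} - 133 = - 45 \frac{i \left(1 - 8 i + 40 \left(-1\right) + 9 \cdot 2 i \left(1 - 5 i\right)\right)}{9 \left(1 - 5 i\right)} - 133 = - 45 \frac{i \frac{1 + 5 i}{26} \left(1 - 8 i - 40 + 18 i \left(1 - 5 i\right)\right)}{9} - 133 = - 45 \frac{i \frac{1 + 5 i}{26} \left(-39 - 8 i + 18 i \left(1 - 5 i\right)\right)}{9} - 133 = - 45 \frac{i \left(1 + 5 i\right) \left(-39 - 8 i + 18 i \left(1 - 5 i\right)\right)}{234} - 133 = - \frac{5 i \left(1 + 5 i\right) \left(-39 - 8 i + 18 i \left(1 - 5 i\right)\right)}{26} - 133 = -133 - \frac{5 i \left(1 + 5 i\right) \left(-39 - 8 i + 18 i \left(1 - 5 i\right)\right)}{26}$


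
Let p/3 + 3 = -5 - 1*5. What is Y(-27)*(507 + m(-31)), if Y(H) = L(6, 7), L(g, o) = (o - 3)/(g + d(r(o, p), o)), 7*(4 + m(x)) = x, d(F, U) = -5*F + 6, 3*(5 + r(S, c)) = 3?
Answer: 1745/28 ≈ 62.321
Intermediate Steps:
p = -39 (p = -9 + 3*(-5 - 1*5) = -9 + 3*(-5 - 5) = -9 + 3*(-10) = -9 - 30 = -39)
r(S, c) = -4 (r(S, c) = -5 + (⅓)*3 = -5 + 1 = -4)
d(F, U) = 6 - 5*F
m(x) = -4 + x/7
L(g, o) = (-3 + o)/(26 + g) (L(g, o) = (o - 3)/(g + (6 - 5*(-4))) = (-3 + o)/(g + (6 + 20)) = (-3 + o)/(g + 26) = (-3 + o)/(26 + g))
Y(H) = ⅛ (Y(H) = (-3 + 7)/(26 + 6) = 4/32 = (1/32)*4 = ⅛)
Y(-27)*(507 + m(-31)) = (507 + (-4 + (⅐)*(-31)))/8 = (507 + (-4 - 31/7))/8 = (507 - 59/7)/8 = (⅛)*(3490/7) = 1745/28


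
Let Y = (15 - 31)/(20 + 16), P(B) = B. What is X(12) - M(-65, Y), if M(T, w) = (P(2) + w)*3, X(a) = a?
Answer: 22/3 ≈ 7.3333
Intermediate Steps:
Y = -4/9 (Y = -16/36 = -16*1/36 = -4/9 ≈ -0.44444)
M(T, w) = 6 + 3*w (M(T, w) = (2 + w)*3 = 6 + 3*w)
X(12) - M(-65, Y) = 12 - (6 + 3*(-4/9)) = 12 - (6 - 4/3) = 12 - 1*14/3 = 12 - 14/3 = 22/3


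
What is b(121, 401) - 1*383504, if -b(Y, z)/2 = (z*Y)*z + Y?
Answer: -39297588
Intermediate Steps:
b(Y, z) = -2*Y - 2*Y*z² (b(Y, z) = -2*((z*Y)*z + Y) = -2*((Y*z)*z + Y) = -2*(Y*z² + Y) = -2*(Y + Y*z²) = -2*Y - 2*Y*z²)
b(121, 401) - 1*383504 = -2*121*(1 + 401²) - 1*383504 = -2*121*(1 + 160801) - 383504 = -2*121*160802 - 383504 = -38914084 - 383504 = -39297588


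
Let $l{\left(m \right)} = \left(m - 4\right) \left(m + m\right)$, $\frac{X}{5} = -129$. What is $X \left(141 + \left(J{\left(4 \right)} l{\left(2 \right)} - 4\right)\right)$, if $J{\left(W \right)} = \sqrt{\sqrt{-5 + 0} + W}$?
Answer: $-88365 + 5160 \sqrt{4 + i \sqrt{5}} \approx -77676.0 + 2784.9 i$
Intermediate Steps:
$X = -645$ ($X = 5 \left(-129\right) = -645$)
$J{\left(W \right)} = \sqrt{W + i \sqrt{5}}$ ($J{\left(W \right)} = \sqrt{\sqrt{-5} + W} = \sqrt{i \sqrt{5} + W} = \sqrt{W + i \sqrt{5}}$)
$l{\left(m \right)} = 2 m \left(-4 + m\right)$ ($l{\left(m \right)} = \left(-4 + m\right) 2 m = 2 m \left(-4 + m\right)$)
$X \left(141 + \left(J{\left(4 \right)} l{\left(2 \right)} - 4\right)\right) = - 645 \left(141 - \left(4 - \sqrt{4 + i \sqrt{5}} \cdot 2 \cdot 2 \left(-4 + 2\right)\right)\right) = - 645 \left(141 - \left(4 - \sqrt{4 + i \sqrt{5}} \cdot 2 \cdot 2 \left(-2\right)\right)\right) = - 645 \left(141 - \left(4 - \sqrt{4 + i \sqrt{5}} \left(-8\right)\right)\right) = - 645 \left(141 - \left(4 + 8 \sqrt{4 + i \sqrt{5}}\right)\right) = - 645 \left(137 - 8 \sqrt{4 + i \sqrt{5}}\right) = -88365 + 5160 \sqrt{4 + i \sqrt{5}}$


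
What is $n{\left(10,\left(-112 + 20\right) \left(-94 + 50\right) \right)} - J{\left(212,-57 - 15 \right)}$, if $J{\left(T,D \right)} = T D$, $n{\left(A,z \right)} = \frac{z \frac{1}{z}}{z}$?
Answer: $\frac{61788673}{4048} \approx 15264.0$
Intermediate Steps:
$n{\left(A,z \right)} = \frac{1}{z}$ ($n{\left(A,z \right)} = 1 \frac{1}{z} = \frac{1}{z}$)
$J{\left(T,D \right)} = D T$
$n{\left(10,\left(-112 + 20\right) \left(-94 + 50\right) \right)} - J{\left(212,-57 - 15 \right)} = \frac{1}{\left(-112 + 20\right) \left(-94 + 50\right)} - \left(-57 - 15\right) 212 = \frac{1}{\left(-92\right) \left(-44\right)} - \left(-72\right) 212 = \frac{1}{4048} - -15264 = \frac{1}{4048} + 15264 = \frac{61788673}{4048}$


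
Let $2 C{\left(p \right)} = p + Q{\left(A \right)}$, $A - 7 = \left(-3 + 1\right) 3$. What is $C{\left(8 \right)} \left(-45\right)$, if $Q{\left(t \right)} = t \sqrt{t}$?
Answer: $- \frac{405}{2} \approx -202.5$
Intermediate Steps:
$A = 1$ ($A = 7 + \left(-3 + 1\right) 3 = 7 - 6 = 1$)
$Q{\left(t \right)} = t^{\frac{3}{2}}$
$C{\left(p \right)} = \frac{1}{2} + \frac{p}{2}$ ($C{\left(p \right)} = \frac{p + 1^{\frac{3}{2}}}{2} = \frac{p + 1}{2} = \frac{1 + p}{2} = \frac{1}{2} + \frac{p}{2}$)
$C{\left(8 \right)} \left(-45\right) = \left(\frac{1}{2} + \frac{1}{2} \cdot 8\right) \left(-45\right) = \left(\frac{1}{2} + 4\right) \left(-45\right) = \frac{9}{2} \left(-45\right) = - \frac{405}{2}$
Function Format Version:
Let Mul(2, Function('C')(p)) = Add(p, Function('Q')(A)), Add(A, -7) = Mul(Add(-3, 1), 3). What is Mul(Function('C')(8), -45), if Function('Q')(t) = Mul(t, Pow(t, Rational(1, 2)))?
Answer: Rational(-405, 2) ≈ -202.50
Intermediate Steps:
A = 1 (A = Add(7, Mul(Add(-3, 1), 3)) = Add(7, Mul(-2, 3)) = Add(7, -6) = 1)
Function('Q')(t) = Pow(t, Rational(3, 2))
Function('C')(p) = Add(Rational(1, 2), Mul(Rational(1, 2), p)) (Function('C')(p) = Mul(Rational(1, 2), Add(p, Pow(1, Rational(3, 2)))) = Mul(Rational(1, 2), Add(p, 1)) = Mul(Rational(1, 2), Add(1, p)) = Add(Rational(1, 2), Mul(Rational(1, 2), p)))
Mul(Function('C')(8), -45) = Mul(Add(Rational(1, 2), Mul(Rational(1, 2), 8)), -45) = Mul(Add(Rational(1, 2), 4), -45) = Mul(Rational(9, 2), -45) = Rational(-405, 2)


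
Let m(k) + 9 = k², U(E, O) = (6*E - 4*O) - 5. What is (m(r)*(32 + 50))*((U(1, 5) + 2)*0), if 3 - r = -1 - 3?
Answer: 0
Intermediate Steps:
U(E, O) = -5 - 4*O + 6*E (U(E, O) = (-4*O + 6*E) - 5 = -5 - 4*O + 6*E)
r = 7 (r = 3 - (-1 - 3) = 3 - 1*(-4) = 3 + 4 = 7)
m(k) = -9 + k²
(m(r)*(32 + 50))*((U(1, 5) + 2)*0) = ((-9 + 7²)*(32 + 50))*(((-5 - 4*5 + 6*1) + 2)*0) = ((-9 + 49)*82)*(((-5 - 20 + 6) + 2)*0) = (40*82)*((-19 + 2)*0) = 3280*(-17*0) = 3280*0 = 0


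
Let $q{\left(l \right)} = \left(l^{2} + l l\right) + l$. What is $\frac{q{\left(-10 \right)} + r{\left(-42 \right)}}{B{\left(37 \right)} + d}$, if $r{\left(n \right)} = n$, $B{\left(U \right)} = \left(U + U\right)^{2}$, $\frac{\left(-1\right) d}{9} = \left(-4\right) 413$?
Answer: $\frac{37}{5086} \approx 0.0072749$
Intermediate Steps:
$d = 14868$ ($d = - 9 \left(\left(-4\right) 413\right) = \left(-9\right) \left(-1652\right) = 14868$)
$B{\left(U \right)} = 4 U^{2}$ ($B{\left(U \right)} = \left(2 U\right)^{2} = 4 U^{2}$)
$q{\left(l \right)} = l + 2 l^{2}$ ($q{\left(l \right)} = \left(l^{2} + l^{2}\right) + l = 2 l^{2} + l = l + 2 l^{2}$)
$\frac{q{\left(-10 \right)} + r{\left(-42 \right)}}{B{\left(37 \right)} + d} = \frac{- 10 \left(1 + 2 \left(-10\right)\right) - 42}{4 \cdot 37^{2} + 14868} = \frac{- 10 \left(1 - 20\right) - 42}{4 \cdot 1369 + 14868} = \frac{\left(-10\right) \left(-19\right) - 42}{5476 + 14868} = \frac{190 - 42}{20344} = 148 \cdot \frac{1}{20344} = \frac{37}{5086}$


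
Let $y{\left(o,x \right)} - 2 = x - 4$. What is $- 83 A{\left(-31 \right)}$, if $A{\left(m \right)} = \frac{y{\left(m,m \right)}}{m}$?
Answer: $- \frac{2739}{31} \approx -88.355$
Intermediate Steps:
$y{\left(o,x \right)} = -2 + x$ ($y{\left(o,x \right)} = 2 + \left(x - 4\right) = 2 + \left(-4 + x\right) = -2 + x$)
$A{\left(m \right)} = \frac{-2 + m}{m}$
$- 83 A{\left(-31 \right)} = - 83 \frac{-2 - 31}{-31} = - 83 \left(\left(- \frac{1}{31}\right) \left(-33\right)\right) = \left(-83\right) \frac{33}{31} = - \frac{2739}{31}$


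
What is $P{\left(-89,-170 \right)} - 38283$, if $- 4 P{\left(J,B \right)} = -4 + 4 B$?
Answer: $-38112$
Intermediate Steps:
$P{\left(J,B \right)} = 1 - B$ ($P{\left(J,B \right)} = - \frac{-4 + 4 B}{4} = 1 - B$)
$P{\left(-89,-170 \right)} - 38283 = \left(1 - -170\right) - 38283 = \left(1 + 170\right) - 38283 = 171 - 38283 = -38112$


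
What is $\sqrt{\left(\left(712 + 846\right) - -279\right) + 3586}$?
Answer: $\sqrt{5423} \approx 73.641$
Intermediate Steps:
$\sqrt{\left(\left(712 + 846\right) - -279\right) + 3586} = \sqrt{\left(1558 + 279\right) + 3586} = \sqrt{1837 + 3586} = \sqrt{5423}$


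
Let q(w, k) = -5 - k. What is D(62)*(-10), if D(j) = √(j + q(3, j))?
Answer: -10*I*√5 ≈ -22.361*I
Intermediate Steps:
D(j) = I*√5 (D(j) = √(j + (-5 - j)) = √(-5) = I*√5)
D(62)*(-10) = (I*√5)*(-10) = -10*I*√5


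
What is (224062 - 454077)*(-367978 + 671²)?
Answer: -18921723945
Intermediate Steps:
(224062 - 454077)*(-367978 + 671²) = -230015*(-367978 + 450241) = -230015*82263 = -18921723945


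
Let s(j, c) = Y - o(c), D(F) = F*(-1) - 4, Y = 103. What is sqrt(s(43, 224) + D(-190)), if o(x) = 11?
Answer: sqrt(278) ≈ 16.673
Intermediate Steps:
D(F) = -4 - F (D(F) = -F - 4 = -4 - F)
s(j, c) = 92 (s(j, c) = 103 - 1*11 = 103 - 11 = 92)
sqrt(s(43, 224) + D(-190)) = sqrt(92 + (-4 - 1*(-190))) = sqrt(92 + (-4 + 190)) = sqrt(92 + 186) = sqrt(278)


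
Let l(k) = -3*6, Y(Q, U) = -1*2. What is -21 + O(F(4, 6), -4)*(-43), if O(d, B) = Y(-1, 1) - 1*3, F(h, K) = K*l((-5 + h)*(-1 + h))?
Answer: 194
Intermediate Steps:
Y(Q, U) = -2
l(k) = -18
F(h, K) = -18*K (F(h, K) = K*(-18) = -18*K)
O(d, B) = -5 (O(d, B) = -2 - 1*3 = -2 - 3 = -5)
-21 + O(F(4, 6), -4)*(-43) = -21 - 5*(-43) = -21 + 215 = 194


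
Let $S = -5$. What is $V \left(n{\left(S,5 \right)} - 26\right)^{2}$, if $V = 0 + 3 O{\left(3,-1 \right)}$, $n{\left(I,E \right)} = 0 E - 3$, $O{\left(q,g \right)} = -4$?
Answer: $-10092$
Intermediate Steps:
$n{\left(I,E \right)} = -3$ ($n{\left(I,E \right)} = 0 - 3 = -3$)
$V = -12$ ($V = 0 + 3 \left(-4\right) = 0 - 12 = -12$)
$V \left(n{\left(S,5 \right)} - 26\right)^{2} = - 12 \left(-3 - 26\right)^{2} = - 12 \left(-29\right)^{2} = \left(-12\right) 841 = -10092$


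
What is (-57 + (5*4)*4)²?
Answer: 529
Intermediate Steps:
(-57 + (5*4)*4)² = (-57 + 20*4)² = (-57 + 80)² = 23² = 529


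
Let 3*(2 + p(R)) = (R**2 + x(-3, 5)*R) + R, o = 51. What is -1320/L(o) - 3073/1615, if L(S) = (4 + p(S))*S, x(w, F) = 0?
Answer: -1382239/715445 ≈ -1.9320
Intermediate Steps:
p(R) = -2 + R/3 + R**2/3 (p(R) = -2 + ((R**2 + 0*R) + R)/3 = -2 + ((R**2 + 0) + R)/3 = -2 + (R**2 + R)/3 = -2 + (R + R**2)/3 = -2 + (R/3 + R**2/3) = -2 + R/3 + R**2/3)
L(S) = S*(2 + S/3 + S**2/3) (L(S) = (4 + (-2 + S/3 + S**2/3))*S = (2 + S/3 + S**2/3)*S = S*(2 + S/3 + S**2/3))
-1320/L(o) - 3073/1615 = -1320*1/(17*(6 + 51 + 51**2)) - 3073/1615 = -1320*1/(17*(6 + 51 + 2601)) - 3073*1/1615 = -1320/((1/3)*51*2658) - 3073/1615 = -1320/45186 - 3073/1615 = -1320*1/45186 - 3073/1615 = -220/7531 - 3073/1615 = -1382239/715445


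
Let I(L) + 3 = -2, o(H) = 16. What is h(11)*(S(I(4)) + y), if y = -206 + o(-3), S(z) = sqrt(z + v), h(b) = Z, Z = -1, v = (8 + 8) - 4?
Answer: 190 - sqrt(7) ≈ 187.35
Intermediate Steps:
v = 12 (v = 16 - 4 = 12)
h(b) = -1
I(L) = -5 (I(L) = -3 - 2 = -5)
S(z) = sqrt(12 + z) (S(z) = sqrt(z + 12) = sqrt(12 + z))
y = -190 (y = -206 + 16 = -190)
h(11)*(S(I(4)) + y) = -(sqrt(12 - 5) - 190) = -(sqrt(7) - 190) = -(-190 + sqrt(7)) = 190 - sqrt(7)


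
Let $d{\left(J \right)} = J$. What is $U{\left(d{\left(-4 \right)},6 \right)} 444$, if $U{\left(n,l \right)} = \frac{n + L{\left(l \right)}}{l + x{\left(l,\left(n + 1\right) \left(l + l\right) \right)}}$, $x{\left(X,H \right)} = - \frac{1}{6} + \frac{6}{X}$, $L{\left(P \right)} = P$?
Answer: $\frac{5328}{41} \approx 129.95$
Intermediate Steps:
$x{\left(X,H \right)} = - \frac{1}{6} + \frac{6}{X}$ ($x{\left(X,H \right)} = \left(-1\right) \frac{1}{6} + \frac{6}{X} = - \frac{1}{6} + \frac{6}{X}$)
$U{\left(n,l \right)} = \frac{l + n}{l + \frac{36 - l}{6 l}}$ ($U{\left(n,l \right)} = \frac{n + l}{l + \frac{36 - l}{6 l}} = \frac{l + n}{l + \frac{36 - l}{6 l}}$)
$U{\left(d{\left(-4 \right)},6 \right)} 444 = 6 \cdot 6 \frac{1}{36 - 6 + 6 \cdot 6^{2}} \left(6 - 4\right) 444 = 6 \cdot 6 \frac{1}{36 - 6 + 6 \cdot 36} \cdot 2 \cdot 444 = 6 \cdot 6 \frac{1}{36 - 6 + 216} \cdot 2 \cdot 444 = 6 \cdot 6 \cdot \frac{1}{246} \cdot 2 \cdot 444 = \frac{12}{41} \cdot 444 = \frac{5328}{41}$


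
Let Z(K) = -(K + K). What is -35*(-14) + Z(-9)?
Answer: 508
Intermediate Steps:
Z(K) = -2*K
-35*(-14) + Z(-9) = -35*(-14) - 2*(-9) = 490 + 18 = 508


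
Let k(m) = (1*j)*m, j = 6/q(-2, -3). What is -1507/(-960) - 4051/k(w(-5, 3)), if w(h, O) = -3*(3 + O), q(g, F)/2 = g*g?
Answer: 2606203/8640 ≈ 301.64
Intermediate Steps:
q(g, F) = 2*g**2 (q(g, F) = 2*(g*g) = 2*g**2)
w(h, O) = -9 - 3*O
j = 3/4 (j = 6/((2*(-2)**2)) = 6/((2*4)) = 6/8 = 6*(1/8) = 3/4 ≈ 0.75000)
k(m) = 3*m/4 (k(m) = (1*(3/4))*m = 3*m/4)
-1507/(-960) - 4051/k(w(-5, 3)) = -1507/(-960) - 4051*4/(3*(-9 - 3*3)) = -1507*(-1/960) - 4051*4/(3*(-9 - 9)) = 1507/960 - 4051/((3/4)*(-18)) = 1507/960 - 4051/(-27/2) = 1507/960 - 4051*(-2/27) = 1507/960 + 8102/27 = 2606203/8640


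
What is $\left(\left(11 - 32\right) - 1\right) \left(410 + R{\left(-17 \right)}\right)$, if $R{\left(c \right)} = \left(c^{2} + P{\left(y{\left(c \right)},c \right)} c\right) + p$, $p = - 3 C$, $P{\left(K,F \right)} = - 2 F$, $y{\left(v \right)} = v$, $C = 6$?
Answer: $-2266$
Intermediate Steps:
$p = -18$ ($p = \left(-3\right) 6 = -18$)
$R{\left(c \right)} = -18 - c^{2}$ ($R{\left(c \right)} = \left(c^{2} + - 2 c c\right) - 18 = \left(c^{2} - 2 c^{2}\right) - 18 = - c^{2} - 18 = -18 - c^{2}$)
$\left(\left(11 - 32\right) - 1\right) \left(410 + R{\left(-17 \right)}\right) = \left(\left(11 - 32\right) - 1\right) \left(410 - 307\right) = \left(-21 - 1\right) \left(410 - 307\right) = - 22 \left(410 - 307\right) = \left(-22\right) 103 = -2266$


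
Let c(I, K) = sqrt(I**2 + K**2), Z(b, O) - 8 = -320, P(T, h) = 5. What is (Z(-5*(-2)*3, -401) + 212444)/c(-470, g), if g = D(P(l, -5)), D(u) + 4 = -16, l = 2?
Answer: 106066*sqrt(2213)/11065 ≈ 450.94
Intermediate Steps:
Z(b, O) = -312 (Z(b, O) = 8 - 320 = -312)
D(u) = -20 (D(u) = -4 - 16 = -20)
g = -20
(Z(-5*(-2)*3, -401) + 212444)/c(-470, g) = (-312 + 212444)/(sqrt((-470)**2 + (-20)**2)) = 212132/(sqrt(220900 + 400)) = 212132/(sqrt(221300)) = 212132/((10*sqrt(2213))) = 212132*(sqrt(2213)/22130) = 106066*sqrt(2213)/11065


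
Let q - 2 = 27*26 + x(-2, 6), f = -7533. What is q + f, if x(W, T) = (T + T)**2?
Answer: -6685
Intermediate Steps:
x(W, T) = 4*T**2 (x(W, T) = (2*T)**2 = 4*T**2)
q = 848 (q = 2 + (27*26 + 4*6**2) = 2 + (702 + 4*36) = 2 + (702 + 144) = 2 + 846 = 848)
q + f = 848 - 7533 = -6685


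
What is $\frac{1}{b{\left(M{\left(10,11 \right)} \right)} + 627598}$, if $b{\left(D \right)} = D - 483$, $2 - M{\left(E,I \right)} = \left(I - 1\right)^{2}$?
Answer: $\frac{1}{627017} \approx 1.5949 \cdot 10^{-6}$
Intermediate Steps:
$M{\left(E,I \right)} = 2 - \left(-1 + I\right)^{2}$ ($M{\left(E,I \right)} = 2 - \left(I - 1\right)^{2} = 2 - \left(-1 + I\right)^{2}$)
$b{\left(D \right)} = -483 + D$ ($b{\left(D \right)} = D - 483 = -483 + D$)
$\frac{1}{b{\left(M{\left(10,11 \right)} \right)} + 627598} = \frac{1}{\left(-483 + \left(2 - \left(-1 + 11\right)^{2}\right)\right) + 627598} = \frac{1}{\left(-483 + \left(2 - 10^{2}\right)\right) + 627598} = \frac{1}{\left(-483 + \left(2 - 100\right)\right) + 627598} = \frac{1}{\left(-483 - 98\right) + 627598} = \frac{1}{-581 + 627598} = \frac{1}{627017}$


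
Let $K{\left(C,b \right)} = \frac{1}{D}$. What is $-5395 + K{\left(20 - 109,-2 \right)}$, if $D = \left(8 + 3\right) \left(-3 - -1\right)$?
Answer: $- \frac{118691}{22} \approx -5395.0$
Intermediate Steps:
$D = -22$ ($D = 11 \left(-3 + 1\right) = 11 \left(-2\right) = -22$)
$K{\left(C,b \right)} = - \frac{1}{22}$ ($K{\left(C,b \right)} = \frac{1}{-22} = - \frac{1}{22}$)
$-5395 + K{\left(20 - 109,-2 \right)} = -5395 - \frac{1}{22} = - \frac{118691}{22}$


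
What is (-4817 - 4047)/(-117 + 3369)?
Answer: -2216/813 ≈ -2.7257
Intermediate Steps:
(-4817 - 4047)/(-117 + 3369) = -8864/3252 = -8864*1/3252 = -2216/813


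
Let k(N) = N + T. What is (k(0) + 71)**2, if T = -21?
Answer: 2500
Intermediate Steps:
k(N) = -21 + N (k(N) = N - 21 = -21 + N)
(k(0) + 71)**2 = ((-21 + 0) + 71)**2 = (-21 + 71)**2 = 50**2 = 2500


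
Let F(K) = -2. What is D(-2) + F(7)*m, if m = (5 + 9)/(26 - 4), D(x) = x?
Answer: -36/11 ≈ -3.2727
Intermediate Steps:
m = 7/11 (m = 14/22 = 14*(1/22) = 7/11 ≈ 0.63636)
D(-2) + F(7)*m = -2 - 2*7/11 = -2 - 14/11 = -36/11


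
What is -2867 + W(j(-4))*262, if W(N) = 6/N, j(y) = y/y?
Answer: -1295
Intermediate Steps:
j(y) = 1
-2867 + W(j(-4))*262 = -2867 + (6/1)*262 = -2867 + (6*1)*262 = -2867 + 6*262 = -2867 + 1572 = -1295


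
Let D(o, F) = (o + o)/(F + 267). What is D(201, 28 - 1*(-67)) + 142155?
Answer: 25730256/181 ≈ 1.4216e+5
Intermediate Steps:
D(o, F) = 2*o/(267 + F) (D(o, F) = (2*o)/(267 + F) = 2*o/(267 + F))
D(201, 28 - 1*(-67)) + 142155 = 2*201/(267 + (28 - 1*(-67))) + 142155 = 2*201/(267 + (28 + 67)) + 142155 = 2*201/(267 + 95) + 142155 = 2*201/362 + 142155 = 2*201*(1/362) + 142155 = 201/181 + 142155 = 25730256/181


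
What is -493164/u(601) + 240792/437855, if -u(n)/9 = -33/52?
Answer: -113419326184/1313565 ≈ -86345.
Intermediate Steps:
u(n) = 297/52 (u(n) = -(-297)/52 = -9*(-33/52) = 297/52)
-493164/u(601) + 240792/437855 = -493164/297/52 + 240792/437855 = -493164*52/297 + 240792*(1/437855) = -2849392/33 + 240792/437855 = -113419326184/1313565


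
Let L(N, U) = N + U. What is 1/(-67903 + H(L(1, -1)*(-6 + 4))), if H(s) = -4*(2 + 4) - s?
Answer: -1/67927 ≈ -1.4722e-5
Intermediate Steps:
H(s) = -24 - s (H(s) = -4*6 - s = -24 - s)
1/(-67903 + H(L(1, -1)*(-6 + 4))) = 1/(-67903 + (-24 - (1 - 1)*(-6 + 4))) = 1/(-67903 + (-24 - 0*(-2))) = 1/(-67903 + (-24 - 1*0)) = 1/(-67903 + (-24 + 0)) = 1/(-67903 - 24) = 1/(-67927) = -1/67927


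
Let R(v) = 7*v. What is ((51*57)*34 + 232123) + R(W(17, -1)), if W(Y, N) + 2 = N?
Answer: 330940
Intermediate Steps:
W(Y, N) = -2 + N
((51*57)*34 + 232123) + R(W(17, -1)) = ((51*57)*34 + 232123) + 7*(-2 - 1) = (2907*34 + 232123) + 7*(-3) = (98838 + 232123) - 21 = 330961 - 21 = 330940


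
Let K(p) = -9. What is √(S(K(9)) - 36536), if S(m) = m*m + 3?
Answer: 2*I*√9113 ≈ 190.92*I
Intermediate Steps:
S(m) = 3 + m² (S(m) = m² + 3 = 3 + m²)
√(S(K(9)) - 36536) = √((3 + (-9)²) - 36536) = √((3 + 81) - 36536) = √(84 - 36536) = √(-36452) = 2*I*√9113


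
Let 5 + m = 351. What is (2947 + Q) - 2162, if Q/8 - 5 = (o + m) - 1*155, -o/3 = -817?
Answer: 21961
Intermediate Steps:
m = 346 (m = -5 + 351 = 346)
o = 2451 (o = -3*(-817) = 2451)
Q = 21176 (Q = 40 + 8*((2451 + 346) - 1*155) = 40 + 8*(2797 - 155) = 40 + 8*2642 = 40 + 21136 = 21176)
(2947 + Q) - 2162 = (2947 + 21176) - 2162 = 24123 - 2162 = 21961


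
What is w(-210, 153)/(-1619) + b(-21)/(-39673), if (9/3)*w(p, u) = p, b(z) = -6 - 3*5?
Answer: 2811109/64230587 ≈ 0.043766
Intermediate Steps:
b(z) = -21 (b(z) = -6 - 15 = -21)
w(p, u) = p/3
w(-210, 153)/(-1619) + b(-21)/(-39673) = ((⅓)*(-210))/(-1619) - 21/(-39673) = -70*(-1/1619) - 21*(-1/39673) = 70/1619 + 21/39673 = 2811109/64230587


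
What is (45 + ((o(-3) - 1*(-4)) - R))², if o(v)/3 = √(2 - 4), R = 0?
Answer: 2383 + 294*I*√2 ≈ 2383.0 + 415.78*I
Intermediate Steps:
o(v) = 3*I*√2 (o(v) = 3*√(2 - 4) = 3*√(-2) = 3*(I*√2) = 3*I*√2)
(45 + ((o(-3) - 1*(-4)) - R))² = (45 + ((3*I*√2 - 1*(-4)) - 1*0))² = (45 + ((3*I*√2 + 4) + 0))² = (45 + ((4 + 3*I*√2) + 0))² = (45 + (4 + 3*I*√2))² = (49 + 3*I*√2)²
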